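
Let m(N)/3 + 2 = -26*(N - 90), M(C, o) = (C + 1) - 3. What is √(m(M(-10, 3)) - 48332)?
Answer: I*√40382 ≈ 200.95*I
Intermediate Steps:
M(C, o) = -2 + C (M(C, o) = (1 + C) - 3 = -2 + C)
m(N) = 7014 - 78*N (m(N) = -6 + 3*(-26*(N - 90)) = -6 + 3*(-26*(-90 + N)) = -6 + 3*(2340 - 26*N) = -6 + (7020 - 78*N) = 7014 - 78*N)
√(m(M(-10, 3)) - 48332) = √((7014 - 78*(-2 - 10)) - 48332) = √((7014 - 78*(-12)) - 48332) = √((7014 + 936) - 48332) = √(7950 - 48332) = √(-40382) = I*√40382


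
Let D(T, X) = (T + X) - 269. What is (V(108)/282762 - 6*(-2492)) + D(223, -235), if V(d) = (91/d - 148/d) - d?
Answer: 149342442965/10179432 ≈ 14671.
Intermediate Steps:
D(T, X) = -269 + T + X
V(d) = -d - 57/d (V(d) = -57/d - d = -d - 57/d)
(V(108)/282762 - 6*(-2492)) + D(223, -235) = ((-1*108 - 57/108)/282762 - 6*(-2492)) + (-269 + 223 - 235) = ((-108 - 57*1/108)*(1/282762) + 14952) - 281 = ((-108 - 19/36)*(1/282762) + 14952) - 281 = (-3907/36*1/282762 + 14952) - 281 = (-3907/10179432 + 14952) - 281 = 152202863357/10179432 - 281 = 149342442965/10179432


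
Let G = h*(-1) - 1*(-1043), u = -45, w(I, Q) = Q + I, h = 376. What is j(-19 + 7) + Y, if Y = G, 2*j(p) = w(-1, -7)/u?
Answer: 30019/45 ≈ 667.09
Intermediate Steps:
w(I, Q) = I + Q
j(p) = 4/45 (j(p) = ((-1 - 7)/(-45))/2 = (-8*(-1/45))/2 = (½)*(8/45) = 4/45)
G = 667 (G = 376*(-1) - 1*(-1043) = -376 + 1043 = 667)
Y = 667
j(-19 + 7) + Y = 4/45 + 667 = 30019/45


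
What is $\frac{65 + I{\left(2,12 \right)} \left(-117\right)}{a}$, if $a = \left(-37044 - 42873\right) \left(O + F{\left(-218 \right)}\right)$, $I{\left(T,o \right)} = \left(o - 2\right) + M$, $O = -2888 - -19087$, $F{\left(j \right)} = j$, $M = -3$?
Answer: $\frac{754}{1277153577} \approx 5.9038 \cdot 10^{-7}$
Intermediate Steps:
$O = 16199$ ($O = -2888 + 19087 = 16199$)
$I{\left(T,o \right)} = -5 + o$ ($I{\left(T,o \right)} = \left(o - 2\right) - 3 = \left(-2 + o\right) - 3 = -5 + o$)
$a = -1277153577$ ($a = \left(-37044 - 42873\right) \left(16199 - 218\right) = \left(-79917\right) 15981 = -1277153577$)
$\frac{65 + I{\left(2,12 \right)} \left(-117\right)}{a} = \frac{65 + \left(-5 + 12\right) \left(-117\right)}{-1277153577} = \left(65 + 7 \left(-117\right)\right) \left(- \frac{1}{1277153577}\right) = \left(65 - 819\right) \left(- \frac{1}{1277153577}\right) = \left(-754\right) \left(- \frac{1}{1277153577}\right) = \frac{754}{1277153577}$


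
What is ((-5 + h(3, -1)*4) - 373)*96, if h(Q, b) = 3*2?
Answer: -33984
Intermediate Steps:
h(Q, b) = 6
((-5 + h(3, -1)*4) - 373)*96 = ((-5 + 6*4) - 373)*96 = ((-5 + 24) - 373)*96 = (19 - 373)*96 = -354*96 = -33984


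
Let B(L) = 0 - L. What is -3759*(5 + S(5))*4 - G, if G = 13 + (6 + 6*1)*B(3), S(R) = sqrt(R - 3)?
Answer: -75157 - 15036*sqrt(2) ≈ -96421.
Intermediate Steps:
B(L) = -L
S(R) = sqrt(-3 + R)
G = -23 (G = 13 + (6 + 6*1)*(-1*3) = 13 + (6 + 6)*(-3) = 13 + 12*(-3) = 13 - 36 = -23)
-3759*(5 + S(5))*4 - G = -3759*(5 + sqrt(-3 + 5))*4 - 1*(-23) = -3759*(5 + sqrt(2))*4 + 23 = -3759*(20 + 4*sqrt(2)) + 23 = (-75180 - 15036*sqrt(2)) + 23 = -75157 - 15036*sqrt(2)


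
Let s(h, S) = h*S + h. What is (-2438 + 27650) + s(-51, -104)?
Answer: 30465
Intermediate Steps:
s(h, S) = h + S*h (s(h, S) = S*h + h = h + S*h)
(-2438 + 27650) + s(-51, -104) = (-2438 + 27650) - 51*(1 - 104) = 25212 - 51*(-103) = 25212 + 5253 = 30465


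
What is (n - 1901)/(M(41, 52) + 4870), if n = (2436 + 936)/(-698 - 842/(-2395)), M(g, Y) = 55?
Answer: -265366334/685752075 ≈ -0.38697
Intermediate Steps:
n = -672995/139239 (n = 3372/(-698 - 842*(-1/2395)) = 3372/(-698 + 842/2395) = 3372/(-1670868/2395) = 3372*(-2395/1670868) = -672995/139239 ≈ -4.8334)
(n - 1901)/(M(41, 52) + 4870) = (-672995/139239 - 1901)/(55 + 4870) = -265366334/139239/4925 = -265366334/139239*1/4925 = -265366334/685752075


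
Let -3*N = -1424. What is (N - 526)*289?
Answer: -44506/3 ≈ -14835.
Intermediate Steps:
N = 1424/3 (N = -⅓*(-1424) = 1424/3 ≈ 474.67)
(N - 526)*289 = (1424/3 - 526)*289 = -154/3*289 = -44506/3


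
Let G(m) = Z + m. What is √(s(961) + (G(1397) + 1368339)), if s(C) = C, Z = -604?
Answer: √1370093 ≈ 1170.5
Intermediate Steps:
G(m) = -604 + m
√(s(961) + (G(1397) + 1368339)) = √(961 + ((-604 + 1397) + 1368339)) = √(961 + (793 + 1368339)) = √(961 + 1369132) = √1370093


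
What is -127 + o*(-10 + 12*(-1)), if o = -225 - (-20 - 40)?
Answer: 3503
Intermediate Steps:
o = -165 (o = -225 - 1*(-60) = -225 + 60 = -165)
-127 + o*(-10 + 12*(-1)) = -127 - 165*(-10 + 12*(-1)) = -127 - 165*(-10 - 12) = -127 - 165*(-22) = -127 + 3630 = 3503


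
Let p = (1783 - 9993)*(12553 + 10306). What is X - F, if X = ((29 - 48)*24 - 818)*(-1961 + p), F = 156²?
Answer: 239097098838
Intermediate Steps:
p = -187672390 (p = -8210*22859 = -187672390)
F = 24336
X = 239097123174 (X = ((29 - 48)*24 - 818)*(-1961 - 187672390) = (-19*24 - 818)*(-187674351) = (-456 - 818)*(-187674351) = -1274*(-187674351) = 239097123174)
X - F = 239097123174 - 1*24336 = 239097123174 - 24336 = 239097098838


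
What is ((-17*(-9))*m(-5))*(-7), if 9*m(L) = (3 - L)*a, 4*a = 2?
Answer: -476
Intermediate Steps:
a = ½ (a = (¼)*2 = ½ ≈ 0.50000)
m(L) = ⅙ - L/18 (m(L) = ((3 - L)*(½))/9 = (3/2 - L/2)/9 = ⅙ - L/18)
((-17*(-9))*m(-5))*(-7) = ((-17*(-9))*(⅙ - 1/18*(-5)))*(-7) = (153*(⅙ + 5/18))*(-7) = (153*(4/9))*(-7) = 68*(-7) = -476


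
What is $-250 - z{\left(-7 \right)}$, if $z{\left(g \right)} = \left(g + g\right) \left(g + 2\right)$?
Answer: $-320$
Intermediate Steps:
$z{\left(g \right)} = 2 g \left(2 + g\right)$
$-250 - z{\left(-7 \right)} = -250 - 2 \left(-7\right) \left(2 - 7\right) = -250 - 2 \left(-7\right) \left(-5\right) = -250 - 70 = -320$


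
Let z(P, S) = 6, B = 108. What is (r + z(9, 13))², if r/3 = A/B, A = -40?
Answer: 1936/81 ≈ 23.901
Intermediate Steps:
r = -10/9 (r = 3*(-40/108) = 3*(-40*1/108) = 3*(-10/27) = -10/9 ≈ -1.1111)
(r + z(9, 13))² = (-10/9 + 6)² = (44/9)² = 1936/81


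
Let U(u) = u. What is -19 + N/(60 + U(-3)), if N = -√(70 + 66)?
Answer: -19 - 2*√34/57 ≈ -19.205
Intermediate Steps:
N = -2*√34 (N = -√136 = -2*√34 ≈ -11.662)
-19 + N/(60 + U(-3)) = -19 + (-2*√34)/(60 - 3) = -19 + (-2*√34)/57 = -19 - 2*√34/57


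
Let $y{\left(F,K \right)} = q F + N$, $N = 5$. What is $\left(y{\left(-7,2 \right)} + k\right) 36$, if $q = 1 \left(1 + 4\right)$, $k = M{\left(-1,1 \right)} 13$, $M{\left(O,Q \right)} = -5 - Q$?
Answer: $-3888$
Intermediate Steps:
$k = -78$ ($k = \left(-5 - 1\right) 13 = \left(-6\right) 13 = -78$)
$q = 5$ ($q = 1 \cdot 5 = 5$)
$y{\left(F,K \right)} = 5 + 5 F$ ($y{\left(F,K \right)} = 5 F + 5 = 5 + 5 F$)
$\left(y{\left(-7,2 \right)} + k\right) 36 = \left(\left(5 + 5 \left(-7\right)\right) - 78\right) 36 = \left(\left(5 - 35\right) - 78\right) 36 = \left(-30 - 78\right) 36 = \left(-108\right) 36 = -3888$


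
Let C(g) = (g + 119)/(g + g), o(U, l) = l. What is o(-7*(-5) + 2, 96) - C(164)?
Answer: 31205/328 ≈ 95.137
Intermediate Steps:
C(g) = (119 + g)/(2*g) (C(g) = (119 + g)/((2*g)) = (119 + g)*(1/(2*g)) = (119 + g)/(2*g))
o(-7*(-5) + 2, 96) - C(164) = 96 - (119 + 164)/(2*164) = 96 - 283/(2*164) = 96 - 1*283/328 = 96 - 283/328 = 31205/328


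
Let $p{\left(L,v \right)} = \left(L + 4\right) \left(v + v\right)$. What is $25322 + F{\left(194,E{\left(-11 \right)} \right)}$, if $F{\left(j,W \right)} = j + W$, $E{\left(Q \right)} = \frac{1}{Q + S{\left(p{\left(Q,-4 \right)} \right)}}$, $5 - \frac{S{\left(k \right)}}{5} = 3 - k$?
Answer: $\frac{7118965}{279} \approx 25516.0$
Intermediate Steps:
$p{\left(L,v \right)} = 2 v \left(4 + L\right)$ ($p{\left(L,v \right)} = \left(4 + L\right) 2 v = 2 v \left(4 + L\right)$)
$S{\left(k \right)} = 10 + 5 k$ ($S{\left(k \right)} = 25 - 5 \left(3 - k\right) = 25 + \left(-15 + 5 k\right) = 10 + 5 k$)
$E{\left(Q \right)} = \frac{1}{-150 - 39 Q}$ ($E{\left(Q \right)} = \frac{1}{Q + \left(10 + 5 \cdot 2 \left(-4\right) \left(4 + Q\right)\right)} = \frac{1}{Q + \left(10 + 5 \left(-32 - 8 Q\right)\right)} = \frac{1}{Q + \left(10 - \left(160 + 40 Q\right)\right)} = \frac{1}{Q - \left(150 + 40 Q\right)} = \frac{1}{-150 - 39 Q}$)
$F{\left(j,W \right)} = W + j$
$25322 + F{\left(194,E{\left(-11 \right)} \right)} = 25322 + \left(\frac{1}{3 \left(-50 - -143\right)} + 194\right) = 25322 + \left(\frac{1}{3 \left(-50 + 143\right)} + 194\right) = 25322 + \left(\frac{1}{3 \cdot 93} + 194\right) = 25322 + \left(\frac{1}{3} \cdot \frac{1}{93} + 194\right) = 25322 + \left(\frac{1}{279} + 194\right) = 25322 + \frac{54127}{279} = \frac{7118965}{279}$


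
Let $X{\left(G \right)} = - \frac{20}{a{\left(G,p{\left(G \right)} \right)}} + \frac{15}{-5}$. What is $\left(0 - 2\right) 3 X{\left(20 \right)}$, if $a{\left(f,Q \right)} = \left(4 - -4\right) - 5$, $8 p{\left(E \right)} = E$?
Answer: $58$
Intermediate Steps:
$p{\left(E \right)} = \frac{E}{8}$
$a{\left(f,Q \right)} = 3$ ($a{\left(f,Q \right)} = \left(4 + 4\right) - 5 = 8 - 5 = 3$)
$X{\left(G \right)} = - \frac{29}{3}$ ($X{\left(G \right)} = - \frac{20}{3} + \frac{15}{-5} = \left(-20\right) \frac{1}{3} + 15 \left(- \frac{1}{5}\right) = - \frac{20}{3} - 3 = - \frac{29}{3}$)
$\left(0 - 2\right) 3 X{\left(20 \right)} = \left(0 - 2\right) 3 \left(- \frac{29}{3}\right) = \left(-2\right) 3 \left(- \frac{29}{3}\right) = \left(-6\right) \left(- \frac{29}{3}\right) = 58$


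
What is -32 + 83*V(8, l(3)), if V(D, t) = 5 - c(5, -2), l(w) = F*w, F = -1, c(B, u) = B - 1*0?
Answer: -32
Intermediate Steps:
c(B, u) = B (c(B, u) = B + 0 = B)
l(w) = -w
V(D, t) = 0 (V(D, t) = 5 - 1*5 = 5 - 5 = 0)
-32 + 83*V(8, l(3)) = -32 + 83*0 = -32 + 0 = -32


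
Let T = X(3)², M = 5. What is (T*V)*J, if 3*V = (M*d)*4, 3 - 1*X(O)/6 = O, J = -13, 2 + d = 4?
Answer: 0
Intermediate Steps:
d = 2 (d = -2 + 4 = 2)
X(O) = 18 - 6*O
T = 0 (T = (18 - 6*3)² = (18 - 18)² = 0² = 0)
V = 40/3 (V = ((5*2)*4)/3 = (10*4)/3 = (⅓)*40 = 40/3 ≈ 13.333)
(T*V)*J = (0*(40/3))*(-13) = 0*(-13) = 0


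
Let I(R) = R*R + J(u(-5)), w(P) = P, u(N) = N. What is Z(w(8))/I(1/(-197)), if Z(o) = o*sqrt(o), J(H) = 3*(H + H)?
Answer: -620944*sqrt(2)/1164269 ≈ -0.75425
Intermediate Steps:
J(H) = 6*H (J(H) = 3*(2*H) = 6*H)
Z(o) = o**(3/2)
I(R) = -30 + R**2 (I(R) = R*R + 6*(-5) = R**2 - 30 = -30 + R**2)
Z(w(8))/I(1/(-197)) = 8**(3/2)/(-30 + (1/(-197))**2) = (16*sqrt(2))/(-30 + (-1/197)**2) = (16*sqrt(2))/(-30 + 1/38809) = (16*sqrt(2))/(-1164269/38809) = (16*sqrt(2))*(-38809/1164269) = -620944*sqrt(2)/1164269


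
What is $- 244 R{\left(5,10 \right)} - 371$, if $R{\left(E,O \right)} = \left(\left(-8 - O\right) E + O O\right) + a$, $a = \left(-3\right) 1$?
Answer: $-2079$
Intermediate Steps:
$a = -3$
$R{\left(E,O \right)} = -3 + O^{2} + E \left(-8 - O\right)$ ($R{\left(E,O \right)} = \left(\left(-8 - O\right) E + O O\right) - 3 = \left(E \left(-8 - O\right) + O^{2}\right) - 3 = \left(O^{2} + E \left(-8 - O\right)\right) - 3 = -3 + O^{2} + E \left(-8 - O\right)$)
$- 244 R{\left(5,10 \right)} - 371 = - 244 \left(-3 + 10^{2} - 40 - 5 \cdot 10\right) - 371 = - 244 \left(-3 + 100 - 40 - 50\right) - 371 = \left(-244\right) 7 - 371 = -1708 - 371 = -2079$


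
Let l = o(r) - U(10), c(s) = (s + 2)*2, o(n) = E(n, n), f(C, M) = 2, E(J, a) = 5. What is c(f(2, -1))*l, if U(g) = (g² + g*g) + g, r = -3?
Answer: -1640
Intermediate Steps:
o(n) = 5
U(g) = g + 2*g² (U(g) = (g² + g²) + g = 2*g² + g = g + 2*g²)
c(s) = 4 + 2*s (c(s) = (2 + s)*2 = 4 + 2*s)
l = -205 (l = 5 - 10*(1 + 2*10) = 5 - 10*(1 + 20) = 5 - 10*21 = 5 - 1*210 = 5 - 210 = -205)
c(f(2, -1))*l = (4 + 2*2)*(-205) = (4 + 4)*(-205) = 8*(-205) = -1640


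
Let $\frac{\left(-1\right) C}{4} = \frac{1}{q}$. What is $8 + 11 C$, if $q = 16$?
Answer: $\frac{21}{4} \approx 5.25$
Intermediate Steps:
$C = - \frac{1}{4}$ ($C = - \frac{4}{16} = \left(-4\right) \frac{1}{16} = - \frac{1}{4} \approx -0.25$)
$8 + 11 C = 8 + 11 \left(- \frac{1}{4}\right) = 8 - \frac{11}{4} = \frac{21}{4}$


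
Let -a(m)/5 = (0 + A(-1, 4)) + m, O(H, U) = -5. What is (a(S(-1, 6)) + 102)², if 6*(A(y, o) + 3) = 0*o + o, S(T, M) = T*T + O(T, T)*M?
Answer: 602176/9 ≈ 66909.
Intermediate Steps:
S(T, M) = T² - 5*M (S(T, M) = T*T - 5*M = T² - 5*M)
A(y, o) = -3 + o/6 (A(y, o) = -3 + (0*o + o)/6 = -3 + (0 + o)/6 = -3 + o/6)
a(m) = 35/3 - 5*m (a(m) = -5*((0 + (-3 + (⅙)*4)) + m) = -5*((0 + (-3 + ⅔)) + m) = -5*((0 - 7/3) + m) = -5*(-7/3 + m) = 35/3 - 5*m)
(a(S(-1, 6)) + 102)² = ((35/3 - 5*((-1)² - 5*6)) + 102)² = ((35/3 - 5*(1 - 30)) + 102)² = ((35/3 - 5*(-29)) + 102)² = ((35/3 + 145) + 102)² = (470/3 + 102)² = (776/3)² = 602176/9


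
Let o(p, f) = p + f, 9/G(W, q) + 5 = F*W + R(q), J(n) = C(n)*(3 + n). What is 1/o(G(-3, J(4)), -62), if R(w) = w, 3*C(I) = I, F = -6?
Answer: -67/4127 ≈ -0.016235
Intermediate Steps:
C(I) = I/3
J(n) = n*(3 + n)/3 (J(n) = (n/3)*(3 + n) = n*(3 + n)/3)
G(W, q) = 9/(-5 + q - 6*W) (G(W, q) = 9/(-5 + (-6*W + q)) = 9/(-5 + (q - 6*W)) = 9/(-5 + q - 6*W))
o(p, f) = f + p
1/o(G(-3, J(4)), -62) = 1/(-62 + 9/(-5 + (⅓)*4*(3 + 4) - 6*(-3))) = 1/(-62 + 9/(-5 + (⅓)*4*7 + 18)) = 1/(-62 + 9/(-5 + 28/3 + 18)) = 1/(-62 + 9/(67/3)) = 1/(-62 + 9*(3/67)) = 1/(-62 + 27/67) = 1/(-4127/67) = -67/4127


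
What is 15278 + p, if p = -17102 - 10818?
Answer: -12642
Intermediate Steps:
p = -27920
15278 + p = 15278 - 27920 = -12642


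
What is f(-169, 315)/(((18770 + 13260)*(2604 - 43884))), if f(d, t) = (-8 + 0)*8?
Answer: 1/20659350 ≈ 4.8404e-8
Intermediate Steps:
f(d, t) = -64 (f(d, t) = -8*8 = -64)
f(-169, 315)/(((18770 + 13260)*(2604 - 43884))) = -64*1/((2604 - 43884)*(18770 + 13260)) = -64/(32030*(-41280)) = -64/(-1322198400) = -64*(-1/1322198400) = 1/20659350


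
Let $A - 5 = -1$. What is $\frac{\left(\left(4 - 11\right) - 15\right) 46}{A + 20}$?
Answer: $- \frac{253}{6} \approx -42.167$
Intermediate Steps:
$A = 4$ ($A = 5 - 1 = 4$)
$\frac{\left(\left(4 - 11\right) - 15\right) 46}{A + 20} = \frac{\left(\left(4 - 11\right) - 15\right) 46}{4 + 20} = \frac{\left(-7 - 15\right) 46}{24} = \left(-22\right) 46 \cdot \frac{1}{24} = \left(-1012\right) \frac{1}{24} = - \frac{253}{6}$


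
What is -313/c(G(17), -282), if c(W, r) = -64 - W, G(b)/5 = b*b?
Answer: 313/1509 ≈ 0.20742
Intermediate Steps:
G(b) = 5*b² (G(b) = 5*(b*b) = 5*b²)
-313/c(G(17), -282) = -313/(-64 - 5*17²) = -313/(-64 - 5*289) = -313/(-64 - 1*1445) = -313/(-64 - 1445) = -313/(-1509) = -313*(-1/1509) = 313/1509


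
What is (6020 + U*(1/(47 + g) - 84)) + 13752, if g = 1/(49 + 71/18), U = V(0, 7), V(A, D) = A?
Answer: 19772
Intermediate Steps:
U = 0
g = 18/953 (g = 1/(49 + 71*(1/18)) = 1/(49 + 71/18) = 1/(953/18) = 18/953 ≈ 0.018888)
(6020 + U*(1/(47 + g) - 84)) + 13752 = (6020 + 0*(1/(47 + 18/953) - 84)) + 13752 = (6020 + 0*(1/(44809/953) - 84)) + 13752 = (6020 + 0*(953/44809 - 84)) + 13752 = (6020 + 0*(-3763003/44809)) + 13752 = (6020 + 0) + 13752 = 6020 + 13752 = 19772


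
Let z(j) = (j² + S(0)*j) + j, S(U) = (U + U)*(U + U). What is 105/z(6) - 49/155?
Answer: 677/310 ≈ 2.1839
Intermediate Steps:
S(U) = 4*U² (S(U) = (2*U)*(2*U) = 4*U²)
z(j) = j + j² (z(j) = (j² + (4*0²)*j) + j = (j² + (4*0)*j) + j = (j² + 0*j) + j = (j² + 0) + j = j² + j = j + j²)
105/z(6) - 49/155 = 105/((6*(1 + 6))) - 49/155 = 105/((6*7)) - 49*1/155 = 105/42 - 49/155 = 105*(1/42) - 49/155 = 5/2 - 49/155 = 677/310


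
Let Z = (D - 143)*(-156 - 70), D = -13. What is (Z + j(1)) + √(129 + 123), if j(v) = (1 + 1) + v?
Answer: 35259 + 6*√7 ≈ 35275.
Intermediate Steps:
j(v) = 2 + v
Z = 35256 (Z = (-13 - 143)*(-156 - 70) = -156*(-226) = 35256)
(Z + j(1)) + √(129 + 123) = (35256 + (2 + 1)) + √(129 + 123) = (35256 + 3) + √252 = 35259 + 6*√7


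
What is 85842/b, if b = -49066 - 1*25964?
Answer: -14307/12505 ≈ -1.1441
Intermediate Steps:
b = -75030 (b = -49066 - 25964 = -75030)
85842/b = 85842/(-75030) = 85842*(-1/75030) = -14307/12505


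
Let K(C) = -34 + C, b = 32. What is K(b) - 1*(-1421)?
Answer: 1419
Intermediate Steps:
K(b) - 1*(-1421) = (-34 + 32) - 1*(-1421) = -2 + 1421 = 1419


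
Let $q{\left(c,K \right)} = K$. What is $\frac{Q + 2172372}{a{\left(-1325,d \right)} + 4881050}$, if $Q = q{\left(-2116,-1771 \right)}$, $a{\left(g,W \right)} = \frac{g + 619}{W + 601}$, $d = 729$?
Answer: $\frac{1443449665}{3245897897} \approx 0.4447$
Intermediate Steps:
$a{\left(g,W \right)} = \frac{619 + g}{601 + W}$
$Q = -1771$
$\frac{Q + 2172372}{a{\left(-1325,d \right)} + 4881050} = \frac{-1771 + 2172372}{\frac{619 - 1325}{601 + 729} + 4881050} = \frac{2170601}{\frac{1}{1330} \left(-706\right) + 4881050} = \frac{2170601}{- \frac{353}{665} + 4881050} = \frac{2170601}{\frac{3245897897}{665}} = 2170601 \cdot \frac{665}{3245897897} = \frac{1443449665}{3245897897}$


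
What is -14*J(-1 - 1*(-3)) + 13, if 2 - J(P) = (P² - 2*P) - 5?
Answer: -85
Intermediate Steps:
J(P) = 7 - P² + 2*P (J(P) = 2 - ((P² - 2*P) - 5) = 2 - (-5 + P² - 2*P) = 2 + (5 - P² + 2*P) = 7 - P² + 2*P)
-14*J(-1 - 1*(-3)) + 13 = -14*(7 - (-1 - 1*(-3))² + 2*(-1 - 1*(-3))) + 13 = -14*(7 - (-1 + 3)² + 2*(-1 + 3)) + 13 = -14*(7 - 1*2² + 2*2) + 13 = -14*(7 - 1*4 + 4) + 13 = -14*(7 - 4 + 4) + 13 = -14*7 + 13 = -98 + 13 = -85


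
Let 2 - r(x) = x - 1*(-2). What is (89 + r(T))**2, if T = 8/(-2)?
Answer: 8649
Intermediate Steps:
T = -4 (T = 8*(-1/2) = -4)
r(x) = -x (r(x) = 2 - (x - 1*(-2)) = 2 - (x + 2) = 2 - (2 + x) = 2 + (-2 - x) = -x)
(89 + r(T))**2 = (89 - 1*(-4))**2 = (89 + 4)**2 = 93**2 = 8649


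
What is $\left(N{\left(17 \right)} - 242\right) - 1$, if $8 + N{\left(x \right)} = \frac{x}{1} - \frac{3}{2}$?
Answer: $- \frac{471}{2} \approx -235.5$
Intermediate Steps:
$N{\left(x \right)} = - \frac{19}{2} + x$ ($N{\left(x \right)} = -8 + \left(\frac{x}{1} - \frac{3}{2}\right) = -8 + \left(x 1 - \frac{3}{2}\right) = -8 + \left(x - \frac{3}{2}\right) = -8 + \left(- \frac{3}{2} + x\right) = - \frac{19}{2} + x$)
$\left(N{\left(17 \right)} - 242\right) - 1 = \left(\left(- \frac{19}{2} + 17\right) - 242\right) - 1 = \left(\frac{15}{2} - 242\right) - 1 = - \frac{469}{2} - 1 = - \frac{471}{2}$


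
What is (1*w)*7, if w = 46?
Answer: 322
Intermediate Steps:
(1*w)*7 = (1*46)*7 = 46*7 = 322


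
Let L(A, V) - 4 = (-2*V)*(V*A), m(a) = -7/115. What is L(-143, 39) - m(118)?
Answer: 50026157/115 ≈ 4.3501e+5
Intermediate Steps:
m(a) = -7/115 (m(a) = -7*1/115 = -7/115)
L(A, V) = 4 - 2*A*V² (L(A, V) = 4 + (-2*V)*(V*A) = 4 + (-2*V)*(A*V) = 4 - 2*A*V²)
L(-143, 39) - m(118) = (4 - 2*(-143)*39²) - 1*(-7/115) = (4 - 2*(-143)*1521) + 7/115 = (4 + 435006) + 7/115 = 435010 + 7/115 = 50026157/115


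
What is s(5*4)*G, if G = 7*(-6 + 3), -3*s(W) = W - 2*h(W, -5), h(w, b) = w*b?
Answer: 1540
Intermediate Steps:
h(w, b) = b*w
s(W) = -11*W/3 (s(W) = -(W - (-10)*W)/3 = -(W + 10*W)/3 = -11*W/3)
G = -21 (G = 7*(-3) = -21)
s(5*4)*G = -55*4/3*(-21) = -11/3*20*(-21) = -220/3*(-21) = 1540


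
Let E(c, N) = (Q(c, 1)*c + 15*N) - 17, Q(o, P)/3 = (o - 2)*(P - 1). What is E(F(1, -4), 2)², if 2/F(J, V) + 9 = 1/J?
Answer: 169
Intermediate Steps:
F(J, V) = 2/(-9 + 1/J)
Q(o, P) = 3*(-1 + P)*(-2 + o) (Q(o, P) = 3*((o - 2)*(P - 1)) = 3*((-2 + o)*(-1 + P)) = 3*((-1 + P)*(-2 + o)) = 3*(-1 + P)*(-2 + o))
E(c, N) = -17 + 15*N (E(c, N) = ((6 - 6*1 - 3*c + 3*1*c)*c + 15*N) - 17 = ((6 - 6 - 3*c + 3*c)*c + 15*N) - 17 = (0*c + 15*N) - 17 = (0 + 15*N) - 17 = 15*N - 17 = -17 + 15*N)
E(F(1, -4), 2)² = (-17 + 15*2)² = (-17 + 30)² = 13² = 169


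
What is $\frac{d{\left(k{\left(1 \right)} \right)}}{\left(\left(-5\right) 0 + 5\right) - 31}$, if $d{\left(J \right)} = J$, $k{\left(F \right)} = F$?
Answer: $- \frac{1}{26} \approx -0.038462$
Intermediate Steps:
$\frac{d{\left(k{\left(1 \right)} \right)}}{\left(\left(-5\right) 0 + 5\right) - 31} = 1 \frac{1}{\left(\left(-5\right) 0 + 5\right) - 31} = 1 \frac{1}{\left(0 + 5\right) - 31} = 1 \frac{1}{5 - 31} = 1 \frac{1}{-26} = 1 \left(- \frac{1}{26}\right) = - \frac{1}{26}$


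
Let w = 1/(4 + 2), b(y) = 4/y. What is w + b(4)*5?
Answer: 31/6 ≈ 5.1667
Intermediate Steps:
w = 1/6 ≈ 0.16667
w + b(4)*5 = 1/6 + (4/4)*5 = 1/6 + (4*(1/4))*5 = 1/6 + 1*5 = 1/6 + 5 = 31/6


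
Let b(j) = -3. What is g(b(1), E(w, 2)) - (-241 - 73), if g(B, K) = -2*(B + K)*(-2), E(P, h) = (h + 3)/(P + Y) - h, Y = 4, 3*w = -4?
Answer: 603/2 ≈ 301.50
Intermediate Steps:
w = -4/3 (w = (⅓)*(-4) = -4/3 ≈ -1.3333)
E(P, h) = -h + (3 + h)/(4 + P) (E(P, h) = (h + 3)/(P + 4) - h = (3 + h)/(4 + P) - h = -h + (3 + h)/(4 + P))
g(B, K) = 4*B + 4*K (g(B, K) = (-2*B - 2*K)*(-2) = 4*B + 4*K)
g(b(1), E(w, 2)) - (-241 - 73) = (4*(-3) + 4*((3 - 3*2 - 1*(-4/3)*2)/(4 - 4/3))) - (-241 - 73) = (-12 + 4*((3 - 6 + 8/3)/(8/3))) - 1*(-314) = (-12 + 4*((3/8)*(-⅓))) + 314 = (-12 + 4*(-⅛)) + 314 = (-12 - ½) + 314 = -25/2 + 314 = 603/2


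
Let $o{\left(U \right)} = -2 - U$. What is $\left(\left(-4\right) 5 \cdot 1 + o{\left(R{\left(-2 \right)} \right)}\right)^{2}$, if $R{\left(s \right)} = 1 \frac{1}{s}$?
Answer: $\frac{1849}{4} \approx 462.25$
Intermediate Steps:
$R{\left(s \right)} = \frac{1}{s}$
$\left(\left(-4\right) 5 \cdot 1 + o{\left(R{\left(-2 \right)} \right)}\right)^{2} = \left(\left(-4\right) 5 \cdot 1 - \frac{3}{2}\right)^{2} = \left(\left(-20\right) 1 - \frac{3}{2}\right)^{2} = \left(-20 + \left(-2 + \frac{1}{2}\right)\right)^{2} = \left(-20 - \frac{3}{2}\right)^{2} = \left(- \frac{43}{2}\right)^{2} = \frac{1849}{4}$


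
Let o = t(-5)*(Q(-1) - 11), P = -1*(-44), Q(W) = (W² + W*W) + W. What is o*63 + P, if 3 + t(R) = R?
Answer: 5084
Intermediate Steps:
Q(W) = W + 2*W² (Q(W) = (W² + W²) + W = 2*W² + W = W + 2*W²)
t(R) = -3 + R
P = 44
o = 80 (o = (-3 - 5)*(-(1 + 2*(-1)) - 11) = -8*(-(1 - 2) - 11) = -8*(-1*(-1) - 11) = -8*(1 - 11) = -8*(-10) = 80)
o*63 + P = 80*63 + 44 = 5040 + 44 = 5084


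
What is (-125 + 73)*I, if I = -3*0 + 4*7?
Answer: -1456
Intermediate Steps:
I = 28 (I = 0 + 28 = 28)
(-125 + 73)*I = (-125 + 73)*28 = -52*28 = -1456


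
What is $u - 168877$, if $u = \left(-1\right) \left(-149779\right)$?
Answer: $-19098$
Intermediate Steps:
$u = 149779$
$u - 168877 = 149779 - 168877 = -19098$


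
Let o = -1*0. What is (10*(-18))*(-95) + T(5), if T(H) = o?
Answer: 17100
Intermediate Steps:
o = 0
T(H) = 0
(10*(-18))*(-95) + T(5) = (10*(-18))*(-95) + 0 = -180*(-95) + 0 = 17100 + 0 = 17100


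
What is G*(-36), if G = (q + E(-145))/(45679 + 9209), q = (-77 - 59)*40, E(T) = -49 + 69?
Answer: 8130/2287 ≈ 3.5549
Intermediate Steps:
E(T) = 20
q = -5440 (q = -136*40 = -5440)
G = -1355/13722 (G = (-5440 + 20)/(45679 + 9209) = -5420/54888 = -5420*1/54888 = -1355/13722 ≈ -0.098747)
G*(-36) = -1355/13722*(-36) = 8130/2287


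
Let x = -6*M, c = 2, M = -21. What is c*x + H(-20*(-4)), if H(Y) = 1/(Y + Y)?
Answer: 40321/160 ≈ 252.01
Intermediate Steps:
H(Y) = 1/(2*Y)
x = 126 (x = -6*(-21) = 126)
c*x + H(-20*(-4)) = 2*126 + 1/(2*((-20*(-4)))) = 252 + (½)/80 = 252 + (½)*(1/80) = 252 + 1/160 = 40321/160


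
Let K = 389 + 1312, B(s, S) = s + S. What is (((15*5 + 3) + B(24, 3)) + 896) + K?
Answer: 2702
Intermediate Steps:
B(s, S) = S + s
K = 1701
(((15*5 + 3) + B(24, 3)) + 896) + K = (((15*5 + 3) + (3 + 24)) + 896) + 1701 = (((75 + 3) + 27) + 896) + 1701 = ((78 + 27) + 896) + 1701 = (105 + 896) + 1701 = 1001 + 1701 = 2702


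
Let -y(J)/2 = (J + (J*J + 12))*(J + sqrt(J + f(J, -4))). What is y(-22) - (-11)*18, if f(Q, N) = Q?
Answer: 21054 - 1896*I*sqrt(11) ≈ 21054.0 - 6288.3*I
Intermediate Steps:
y(J) = -2*(J + sqrt(2)*sqrt(J))*(12 + J + J**2) (y(J) = -2*(J + (J*J + 12))*(J + sqrt(J + J)) = -2*(J + (J**2 + 12))*(J + sqrt(2*J)) = -2*(J + (12 + J**2))*(J + sqrt(2)*sqrt(J)) = -2*(12 + J + J**2)*(J + sqrt(2)*sqrt(J)) = -2*(J + sqrt(2)*sqrt(J))*(12 + J + J**2))
y(-22) - (-11)*18 = (-24*(-22) - 2*(-22)**2 - 2*(-22)**3 - 24*sqrt(2)*sqrt(-22) - 2*sqrt(2)*(-22)**(3/2) - 2*sqrt(2)*(-22)**(5/2)) - (-11)*18 = (528 - 2*484 - 2*(-10648) - 24*sqrt(2)*I*sqrt(22) - 2*sqrt(2)*(-22*I*sqrt(22)) - 2*sqrt(2)*484*I*sqrt(22)) - 1*(-198) = (528 - 968 + 21296 - 48*I*sqrt(11) + 88*I*sqrt(11) - 1936*I*sqrt(11)) + 198 = (20856 - 1896*I*sqrt(11)) + 198 = 21054 - 1896*I*sqrt(11)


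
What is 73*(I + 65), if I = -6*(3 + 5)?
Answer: 1241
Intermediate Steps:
I = -48 (I = -6*8 = -48)
73*(I + 65) = 73*(-48 + 65) = 73*17 = 1241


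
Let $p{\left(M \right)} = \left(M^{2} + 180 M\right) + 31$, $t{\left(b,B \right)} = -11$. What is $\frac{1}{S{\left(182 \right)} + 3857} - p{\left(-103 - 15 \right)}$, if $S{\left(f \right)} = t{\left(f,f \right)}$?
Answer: $\frac{28018111}{3846} \approx 7285.0$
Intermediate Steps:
$S{\left(f \right)} = -11$
$p{\left(M \right)} = 31 + M^{2} + 180 M$
$\frac{1}{S{\left(182 \right)} + 3857} - p{\left(-103 - 15 \right)} = \frac{1}{-11 + 3857} - \left(31 + \left(-103 - 15\right)^{2} + 180 \left(-103 - 15\right)\right) = \frac{1}{3846} - \left(31 + \left(-103 - 15\right)^{2} + 180 \left(-103 - 15\right)\right) = \frac{1}{3846} - \left(31 + \left(-118\right)^{2} + 180 \left(-118\right)\right) = \frac{1}{3846} - \left(31 + 13924 - 21240\right) = \frac{1}{3846} - -7285 = \frac{1}{3846} + 7285 = \frac{28018111}{3846}$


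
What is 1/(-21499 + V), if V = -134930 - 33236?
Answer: -1/189665 ≈ -5.2725e-6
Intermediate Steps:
V = -168166
1/(-21499 + V) = 1/(-21499 - 168166) = 1/(-189665) = -1/189665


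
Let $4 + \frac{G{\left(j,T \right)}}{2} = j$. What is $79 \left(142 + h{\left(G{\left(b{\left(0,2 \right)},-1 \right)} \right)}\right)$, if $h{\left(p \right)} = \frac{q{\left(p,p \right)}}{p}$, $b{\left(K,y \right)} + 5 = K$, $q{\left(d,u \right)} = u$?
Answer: $11297$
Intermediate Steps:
$b{\left(K,y \right)} = -5 + K$
$G{\left(j,T \right)} = -8 + 2 j$
$h{\left(p \right)} = 1$ ($h{\left(p \right)} = \frac{p}{p} = 1$)
$79 \left(142 + h{\left(G{\left(b{\left(0,2 \right)},-1 \right)} \right)}\right) = 79 \left(142 + 1\right) = 79 \cdot 143 = 11297$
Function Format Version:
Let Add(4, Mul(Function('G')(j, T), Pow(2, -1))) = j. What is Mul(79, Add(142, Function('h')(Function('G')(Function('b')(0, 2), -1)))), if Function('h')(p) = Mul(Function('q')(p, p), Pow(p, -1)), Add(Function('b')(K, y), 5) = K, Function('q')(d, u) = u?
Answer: 11297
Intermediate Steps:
Function('b')(K, y) = Add(-5, K)
Function('G')(j, T) = Add(-8, Mul(2, j))
Function('h')(p) = 1 (Function('h')(p) = Mul(p, Pow(p, -1)) = 1)
Mul(79, Add(142, Function('h')(Function('G')(Function('b')(0, 2), -1)))) = Mul(79, Add(142, 1)) = Mul(79, 143) = 11297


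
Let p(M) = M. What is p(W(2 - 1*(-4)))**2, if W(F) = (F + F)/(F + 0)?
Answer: 4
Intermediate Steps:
W(F) = 2 (W(F) = (2*F)/F = 2)
p(W(2 - 1*(-4)))**2 = 2**2 = 4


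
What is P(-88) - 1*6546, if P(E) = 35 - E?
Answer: -6423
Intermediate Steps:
P(-88) - 1*6546 = (35 - 1*(-88)) - 1*6546 = (35 + 88) - 6546 = 123 - 6546 = -6423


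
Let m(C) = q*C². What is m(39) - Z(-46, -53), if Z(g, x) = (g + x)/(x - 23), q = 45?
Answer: 5201721/76 ≈ 68444.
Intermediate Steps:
Z(g, x) = (g + x)/(-23 + x)
m(C) = 45*C²
m(39) - Z(-46, -53) = 45*39² - (-46 - 53)/(-23 - 53) = 45*1521 - (-99)/(-76) = 68445 - (-1)*(-99)/76 = 68445 - 1*99/76 = 68445 - 99/76 = 5201721/76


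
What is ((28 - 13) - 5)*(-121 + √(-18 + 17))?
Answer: -1210 + 10*I ≈ -1210.0 + 10.0*I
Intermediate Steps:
((28 - 13) - 5)*(-121 + √(-18 + 17)) = (15 - 5)*(-121 + √(-1)) = 10*(-121 + I) = -1210 + 10*I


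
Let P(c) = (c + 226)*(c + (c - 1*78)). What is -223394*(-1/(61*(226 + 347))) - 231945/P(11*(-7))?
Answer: 15829457377/1208255304 ≈ 13.101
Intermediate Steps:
P(c) = (-78 + 2*c)*(226 + c) (P(c) = (226 + c)*(c + (c - 78)) = (226 + c)*(c + (-78 + c)) = (226 + c)*(-78 + 2*c) = (-78 + 2*c)*(226 + c))
-223394*(-1/(61*(226 + 347))) - 231945/P(11*(-7)) = -223394*(-1/(61*(226 + 347))) - 231945/(-17628 + 2*(11*(-7))² + 374*(11*(-7))) = -223394/((-61*573)) - 231945/(-17628 + 2*(-77)² + 374*(-77)) = -223394/(-34953) - 231945/(-17628 + 2*5929 - 28798) = -223394*(-1/34953) - 231945/(-17628 + 11858 - 28798) = 223394/34953 - 231945/(-34568) = 223394/34953 - 231945*(-1/34568) = 223394/34953 + 231945/34568 = 15829457377/1208255304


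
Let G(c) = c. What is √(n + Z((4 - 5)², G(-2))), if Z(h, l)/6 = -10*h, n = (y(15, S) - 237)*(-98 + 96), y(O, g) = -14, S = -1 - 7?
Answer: √442 ≈ 21.024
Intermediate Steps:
S = -8
n = 502 (n = (-14 - 237)*(-98 + 96) = -251*(-2) = 502)
Z(h, l) = -60*h (Z(h, l) = 6*(-10*h) = -60*h)
√(n + Z((4 - 5)², G(-2))) = √(502 - 60*(4 - 5)²) = √(502 - 60*(-1)²) = √(502 - 60*1) = √(502 - 60) = √442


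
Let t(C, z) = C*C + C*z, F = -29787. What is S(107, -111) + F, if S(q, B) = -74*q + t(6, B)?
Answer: -38335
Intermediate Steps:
t(C, z) = C² + C*z
S(q, B) = 36 - 74*q + 6*B (S(q, B) = -74*q + 6*(6 + B) = -74*q + (36 + 6*B) = 36 - 74*q + 6*B)
S(107, -111) + F = (36 - 74*107 + 6*(-111)) - 29787 = (36 - 7918 - 666) - 29787 = -8548 - 29787 = -38335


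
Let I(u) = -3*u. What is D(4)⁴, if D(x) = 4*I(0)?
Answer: 0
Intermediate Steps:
D(x) = 0 (D(x) = 4*(-3*0) = 4*0 = 0)
D(4)⁴ = 0⁴ = 0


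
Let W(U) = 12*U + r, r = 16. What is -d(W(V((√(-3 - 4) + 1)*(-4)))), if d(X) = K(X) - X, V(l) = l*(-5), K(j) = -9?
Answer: 265 + 240*I*√7 ≈ 265.0 + 634.98*I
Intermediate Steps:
V(l) = -5*l
W(U) = 16 + 12*U (W(U) = 12*U + 16 = 16 + 12*U)
d(X) = -9 - X
-d(W(V((√(-3 - 4) + 1)*(-4)))) = -(-9 - (16 + 12*(-5*(√(-3 - 4) + 1)*(-4)))) = -(-9 - (16 + 12*(-5*(√(-7) + 1)*(-4)))) = -(-9 - (16 + 12*(-5*(I*√7 + 1)*(-4)))) = -(-9 - (16 + 12*(-5*(1 + I*√7)*(-4)))) = -(-9 - (16 + 12*(-5*(-4 - 4*I*√7)))) = -(-9 - (16 + 12*(20 + 20*I*√7))) = -(-9 - (16 + (240 + 240*I*√7))) = -(-9 - (256 + 240*I*√7)) = -(-9 + (-256 - 240*I*√7)) = -(-265 - 240*I*√7) = 265 + 240*I*√7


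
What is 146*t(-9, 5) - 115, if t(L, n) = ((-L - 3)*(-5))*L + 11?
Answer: 40911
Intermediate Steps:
t(L, n) = 11 + L*(15 + 5*L) (t(L, n) = ((-3 - L)*(-5))*L + 11 = (15 + 5*L)*L + 11 = L*(15 + 5*L) + 11 = 11 + L*(15 + 5*L))
146*t(-9, 5) - 115 = 146*(11 + 5*(-9)**2 + 15*(-9)) - 115 = 146*(11 + 5*81 - 135) - 115 = 146*(11 + 405 - 135) - 115 = 146*281 - 115 = 41026 - 115 = 40911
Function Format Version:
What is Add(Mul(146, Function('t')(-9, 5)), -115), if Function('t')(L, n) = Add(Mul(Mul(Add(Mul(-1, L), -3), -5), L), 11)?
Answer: 40911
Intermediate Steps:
Function('t')(L, n) = Add(11, Mul(L, Add(15, Mul(5, L)))) (Function('t')(L, n) = Add(Mul(Mul(Add(-3, Mul(-1, L)), -5), L), 11) = Add(Mul(Add(15, Mul(5, L)), L), 11) = Add(Mul(L, Add(15, Mul(5, L))), 11) = Add(11, Mul(L, Add(15, Mul(5, L)))))
Add(Mul(146, Function('t')(-9, 5)), -115) = Add(Mul(146, Add(11, Mul(5, Pow(-9, 2)), Mul(15, -9))), -115) = Add(Mul(146, Add(11, Mul(5, 81), -135)), -115) = Add(Mul(146, Add(11, 405, -135)), -115) = Add(Mul(146, 281), -115) = Add(41026, -115) = 40911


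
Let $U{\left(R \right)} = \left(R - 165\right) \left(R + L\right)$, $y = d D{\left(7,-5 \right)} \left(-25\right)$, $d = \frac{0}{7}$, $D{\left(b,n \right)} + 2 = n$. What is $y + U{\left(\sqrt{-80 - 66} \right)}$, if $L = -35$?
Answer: $5629 - 200 i \sqrt{146} \approx 5629.0 - 2416.6 i$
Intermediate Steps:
$D{\left(b,n \right)} = -2 + n$
$d = 0$ ($d = 0 \cdot \frac{1}{7} = 0$)
$y = 0$ ($y = 0 \left(-2 - 5\right) \left(-25\right) = 0 \left(-7\right) \left(-25\right) = 0 \left(-25\right) = 0$)
$U{\left(R \right)} = \left(-165 + R\right) \left(-35 + R\right)$ ($U{\left(R \right)} = \left(R - 165\right) \left(R - 35\right) = \left(-165 + R\right) \left(-35 + R\right)$)
$y + U{\left(\sqrt{-80 - 66} \right)} = 0 + \left(5775 + \left(\sqrt{-80 - 66}\right)^{2} - 200 \sqrt{-80 - 66}\right) = 0 + \left(5775 + \left(\sqrt{-146}\right)^{2} - 200 \sqrt{-146}\right) = 0 + \left(5775 + \left(i \sqrt{146}\right)^{2} - 200 i \sqrt{146}\right) = 0 - \left(-5629 + 200 i \sqrt{146}\right) = 0 + \left(5629 - 200 i \sqrt{146}\right) = 5629 - 200 i \sqrt{146}$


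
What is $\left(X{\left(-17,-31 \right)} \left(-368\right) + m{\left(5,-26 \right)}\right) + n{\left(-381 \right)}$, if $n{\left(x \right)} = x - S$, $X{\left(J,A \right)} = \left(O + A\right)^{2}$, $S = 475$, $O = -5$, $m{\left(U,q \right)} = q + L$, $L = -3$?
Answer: $-477813$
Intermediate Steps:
$m{\left(U,q \right)} = -3 + q$ ($m{\left(U,q \right)} = q - 3 = -3 + q$)
$X{\left(J,A \right)} = \left(-5 + A\right)^{2}$
$n{\left(x \right)} = -475 + x$ ($n{\left(x \right)} = x - 475 = -475 + x$)
$\left(X{\left(-17,-31 \right)} \left(-368\right) + m{\left(5,-26 \right)}\right) + n{\left(-381 \right)} = \left(\left(-5 - 31\right)^{2} \left(-368\right) - 29\right) - 856 = \left(\left(-36\right)^{2} \left(-368\right) - 29\right) - 856 = \left(1296 \left(-368\right) - 29\right) - 856 = \left(-476928 - 29\right) - 856 = -476957 - 856 = -477813$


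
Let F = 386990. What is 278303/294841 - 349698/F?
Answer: 2297584976/57050259295 ≈ 0.040273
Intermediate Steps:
278303/294841 - 349698/F = 278303/294841 - 349698/386990 = 278303*(1/294841) - 349698*1/386990 = 278303/294841 - 174849/193495 = 2297584976/57050259295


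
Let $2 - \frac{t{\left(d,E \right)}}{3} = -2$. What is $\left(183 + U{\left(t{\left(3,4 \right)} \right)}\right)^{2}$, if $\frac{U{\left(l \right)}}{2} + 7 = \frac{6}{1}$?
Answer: $32761$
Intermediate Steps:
$t{\left(d,E \right)} = 12$ ($t{\left(d,E \right)} = 6 - -6 = 6 + 6 = 12$)
$U{\left(l \right)} = -2$ ($U{\left(l \right)} = -14 + 2 \cdot \frac{6}{1} = -14 + 2 \cdot 6 \cdot 1 = -14 + 2 \cdot 6 = -14 + 12 = -2$)
$\left(183 + U{\left(t{\left(3,4 \right)} \right)}\right)^{2} = \left(183 - 2\right)^{2} = 181^{2} = 32761$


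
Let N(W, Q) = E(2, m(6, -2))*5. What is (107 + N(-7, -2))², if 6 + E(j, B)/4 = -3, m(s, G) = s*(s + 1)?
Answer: 5329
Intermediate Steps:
m(s, G) = s*(1 + s)
E(j, B) = -36 (E(j, B) = -24 + 4*(-3) = -24 - 12 = -36)
N(W, Q) = -180 (N(W, Q) = -36*5 = -180)
(107 + N(-7, -2))² = (107 - 180)² = (-73)² = 5329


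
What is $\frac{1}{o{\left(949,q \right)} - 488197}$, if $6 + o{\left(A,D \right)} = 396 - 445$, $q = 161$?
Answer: $- \frac{1}{488252} \approx -2.0481 \cdot 10^{-6}$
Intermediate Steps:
$o{\left(A,D \right)} = -55$ ($o{\left(A,D \right)} = -6 + \left(396 - 445\right) = -6 - 49 = -55$)
$\frac{1}{o{\left(949,q \right)} - 488197} = \frac{1}{-55 - 488197} = \frac{1}{-488252} = - \frac{1}{488252}$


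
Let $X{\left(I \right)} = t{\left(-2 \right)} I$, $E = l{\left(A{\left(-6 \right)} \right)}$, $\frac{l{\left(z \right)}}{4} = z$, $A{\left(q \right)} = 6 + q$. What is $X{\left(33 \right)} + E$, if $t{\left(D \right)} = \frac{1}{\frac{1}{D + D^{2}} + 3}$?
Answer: $\frac{66}{7} \approx 9.4286$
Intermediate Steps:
$l{\left(z \right)} = 4 z$
$E = 0$ ($E = 4 \left(6 - 6\right) = 4 \cdot 0 = 0$)
$t{\left(D \right)} = \frac{1}{3 + \frac{1}{D + D^{2}}}$
$X{\left(I \right)} = \frac{2 I}{7}$ ($X{\left(I \right)} = - \frac{2 \left(1 - 2\right)}{1 + 3 \left(-2\right) + 3 \left(-2\right)^{2}} I = \left(-2\right) \frac{1}{1 - 6 + 3 \cdot 4} \left(-1\right) I = \left(-2\right) \frac{1}{1 - 6 + 12} \left(-1\right) I = \left(-2\right) \frac{1}{7} \left(-1\right) I = \frac{2 I}{7}$)
$X{\left(33 \right)} + E = \frac{2}{7} \cdot 33 + 0 = \frac{66}{7} + 0 = \frac{66}{7}$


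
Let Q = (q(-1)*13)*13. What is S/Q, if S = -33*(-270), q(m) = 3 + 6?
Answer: 990/169 ≈ 5.8580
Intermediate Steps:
q(m) = 9
Q = 1521 (Q = (9*13)*13 = 117*13 = 1521)
S = 8910
S/Q = 8910/1521 = 8910*(1/1521) = 990/169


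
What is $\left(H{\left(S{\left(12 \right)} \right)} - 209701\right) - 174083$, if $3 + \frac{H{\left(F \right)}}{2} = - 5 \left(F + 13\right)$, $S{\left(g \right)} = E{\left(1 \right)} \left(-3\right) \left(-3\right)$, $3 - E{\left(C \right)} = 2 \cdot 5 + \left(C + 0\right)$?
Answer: $-383200$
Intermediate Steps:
$E{\left(C \right)} = -7 - C$ ($E{\left(C \right)} = 3 - \left(2 \cdot 5 + \left(C + 0\right)\right) = 3 - \left(10 + C\right) = -7 - C$)
$S{\left(g \right)} = -72$ ($S{\left(g \right)} = \left(-7 - 1\right) \left(-3\right) \left(-3\right) = \left(-8\right) \left(-3\right) \left(-3\right) = 24 \left(-3\right) = -72$)
$H{\left(F \right)} = -136 - 10 F$ ($H{\left(F \right)} = -6 + 2 \left(- 5 \left(F + 13\right)\right) = -6 + 2 \left(- 5 \left(13 + F\right)\right) = -6 + 2 \left(-65 - 5 F\right) = -6 - \left(130 + 10 F\right) = -136 - 10 F$)
$\left(H{\left(S{\left(12 \right)} \right)} - 209701\right) - 174083 = \left(\left(-136 - -720\right) - 209701\right) - 174083 = \left(\left(-136 + 720\right) - 209701\right) - 174083 = \left(584 - 209701\right) - 174083 = -209117 - 174083 = -383200$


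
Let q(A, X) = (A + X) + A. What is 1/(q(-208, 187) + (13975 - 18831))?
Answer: -1/5085 ≈ -0.00019666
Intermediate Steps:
q(A, X) = X + 2*A
1/(q(-208, 187) + (13975 - 18831)) = 1/((187 + 2*(-208)) + (13975 - 18831)) = 1/((187 - 416) - 4856) = 1/(-229 - 4856) = 1/(-5085) = -1/5085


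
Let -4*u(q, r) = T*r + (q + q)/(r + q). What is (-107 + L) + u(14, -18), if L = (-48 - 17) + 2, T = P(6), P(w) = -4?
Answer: -745/4 ≈ -186.25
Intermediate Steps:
T = -4
L = -63 (L = -65 + 2 = -63)
u(q, r) = r - q/(2*(q + r)) (u(q, r) = -(-4*r + (q + q)/(r + q))/4 = -(-4*r + (2*q)/(q + r))/4 = -(-4*r + 2*q/(q + r))/4 = r - q/(2*(q + r)))
(-107 + L) + u(14, -18) = (-107 - 63) + ((-18)**2 - 1/2*14 + 14*(-18))/(14 - 18) = -170 + (324 - 7 - 252)/(-4) = -170 - 1/4*65 = -170 - 65/4 = -745/4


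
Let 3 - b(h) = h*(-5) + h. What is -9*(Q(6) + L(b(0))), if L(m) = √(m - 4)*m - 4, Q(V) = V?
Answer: -18 - 27*I ≈ -18.0 - 27.0*I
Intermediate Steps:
b(h) = 3 + 4*h (b(h) = 3 - (h*(-5) + h) = 3 - (-5*h + h) = 3 - (-4)*h = 3 + 4*h)
L(m) = -4 + m*√(-4 + m) (L(m) = √(-4 + m)*m - 4 = m*√(-4 + m) - 4 = -4 + m*√(-4 + m))
-9*(Q(6) + L(b(0))) = -9*(6 + (-4 + (3 + 4*0)*√(-4 + (3 + 4*0)))) = -9*(6 + (-4 + (3 + 0)*√(-4 + (3 + 0)))) = -9*(6 + (-4 + 3*√(-4 + 3))) = -9*(6 + (-4 + 3*√(-1))) = -9*(6 + (-4 + 3*I)) = -9*(2 + 3*I) = -18 - 27*I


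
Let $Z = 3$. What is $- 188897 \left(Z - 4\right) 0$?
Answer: $0$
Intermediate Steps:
$- 188897 \left(Z - 4\right) 0 = - 188897 \left(3 - 4\right) 0 = - 188897 \left(\left(-1\right) 0\right) = \left(-188897\right) 0 = 0$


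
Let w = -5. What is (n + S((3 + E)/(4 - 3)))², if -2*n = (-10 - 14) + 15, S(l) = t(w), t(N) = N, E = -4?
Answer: ¼ ≈ 0.25000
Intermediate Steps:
S(l) = -5
n = 9/2 (n = -((-10 - 14) + 15)/2 = -(-24 + 15)/2 = -½*(-9) = 9/2 ≈ 4.5000)
(n + S((3 + E)/(4 - 3)))² = (9/2 - 5)² = (-½)² = ¼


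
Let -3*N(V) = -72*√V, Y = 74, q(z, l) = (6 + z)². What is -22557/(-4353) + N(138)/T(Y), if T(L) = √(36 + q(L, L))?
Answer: 7519/1451 + 12*√222042/1609 ≈ 8.6963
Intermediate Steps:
T(L) = √(36 + (6 + L)²)
N(V) = 24*√V (N(V) = -(-24)*√V = 24*√V)
-22557/(-4353) + N(138)/T(Y) = -22557/(-4353) + (24*√138)/(√(36 + (6 + 74)²)) = -22557*(-1/4353) + (24*√138)/(√(36 + 80²)) = 7519/1451 + (24*√138)/(√(36 + 6400)) = 7519/1451 + (24*√138)/(√6436) = 7519/1451 + (24*√138)/((2*√1609)) = 7519/1451 + (24*√138)*(√1609/3218) = 7519/1451 + 12*√222042/1609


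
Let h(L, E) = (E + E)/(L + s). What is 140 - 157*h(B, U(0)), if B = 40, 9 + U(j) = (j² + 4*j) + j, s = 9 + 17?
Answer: 2011/11 ≈ 182.82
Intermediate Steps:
s = 26
U(j) = -9 + j² + 5*j (U(j) = -9 + ((j² + 4*j) + j) = -9 + (j² + 5*j) = -9 + j² + 5*j)
h(L, E) = 2*E/(26 + L) (h(L, E) = (E + E)/(L + 26) = (2*E)/(26 + L) = 2*E/(26 + L))
140 - 157*h(B, U(0)) = 140 - 314*(-9 + 0² + 5*0)/(26 + 40) = 140 - 314*(-9 + 0 + 0)/66 = 140 - 314*(-9)/66 = 140 - 157*(-3/11) = 140 + 471/11 = 2011/11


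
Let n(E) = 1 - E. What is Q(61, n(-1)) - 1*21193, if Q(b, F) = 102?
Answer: -21091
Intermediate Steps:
Q(61, n(-1)) - 1*21193 = 102 - 1*21193 = 102 - 21193 = -21091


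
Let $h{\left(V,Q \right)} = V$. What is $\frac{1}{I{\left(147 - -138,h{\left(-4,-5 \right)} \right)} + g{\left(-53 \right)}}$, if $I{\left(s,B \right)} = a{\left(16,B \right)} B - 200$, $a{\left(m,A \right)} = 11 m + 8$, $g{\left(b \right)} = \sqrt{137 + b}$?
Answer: $- \frac{78}{73001} - \frac{\sqrt{21}}{438006} \approx -0.0010789$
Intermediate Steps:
$a{\left(m,A \right)} = 8 + 11 m$
$I{\left(s,B \right)} = -200 + 184 B$ ($I{\left(s,B \right)} = \left(8 + 11 \cdot 16\right) B - 200 = \left(8 + 176\right) B - 200 = 184 B - 200 = -200 + 184 B$)
$\frac{1}{I{\left(147 - -138,h{\left(-4,-5 \right)} \right)} + g{\left(-53 \right)}} = \frac{1}{\left(-200 + 184 \left(-4\right)\right) + \sqrt{137 - 53}} = \frac{1}{\left(-200 - 736\right) + \sqrt{84}} = \frac{1}{-936 + 2 \sqrt{21}}$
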